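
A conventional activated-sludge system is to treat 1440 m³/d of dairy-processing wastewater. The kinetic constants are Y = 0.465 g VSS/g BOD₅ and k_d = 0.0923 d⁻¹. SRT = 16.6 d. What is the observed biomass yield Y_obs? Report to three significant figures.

Y_obs ≈ 0.184 g VSS/g BOD₅

Observed yield with endogenous decay: Y_obs = Y / (1 + k_d·θ_c) = 0.465 / (1 + 0.0923 × 16.6) = 0.465 / 2.532 = 0.1836 g VSS/g BOD₅.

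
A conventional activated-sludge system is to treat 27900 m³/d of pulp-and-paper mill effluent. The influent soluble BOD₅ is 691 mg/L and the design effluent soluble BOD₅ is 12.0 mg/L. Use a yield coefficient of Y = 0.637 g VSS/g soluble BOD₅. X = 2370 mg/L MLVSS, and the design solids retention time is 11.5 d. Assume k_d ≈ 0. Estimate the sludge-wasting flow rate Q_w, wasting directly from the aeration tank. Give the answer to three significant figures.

V·X = Y·Q·ΔS·θ_c gives V = 0.637 × 27900 × (691 − 12.0) × 11.5 / 2370 = 58555 m³.
For wasting at MLVSS concentration, Q_w = V/θ_c = 58555/11.5 = 5092 m³/d.

Q_w ≈ 5090 m³/d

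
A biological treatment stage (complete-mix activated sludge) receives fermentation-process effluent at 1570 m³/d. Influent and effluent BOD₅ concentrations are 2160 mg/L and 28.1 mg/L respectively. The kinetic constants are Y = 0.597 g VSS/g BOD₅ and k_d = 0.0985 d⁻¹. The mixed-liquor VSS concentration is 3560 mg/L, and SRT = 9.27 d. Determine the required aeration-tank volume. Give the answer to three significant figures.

Steady-state biomass mass balance: V·X·(1 + k_d·θ_c) = Y·Q·(S₀ − S)·θ_c, so V = 0.597 × 1570 × (2160 − 28.1) × 9.27 / [3560 × (1 + 0.0985 × 9.27)] = 1.85×10^7 / 6811 = 2720 m³.

V ≈ 2720 m³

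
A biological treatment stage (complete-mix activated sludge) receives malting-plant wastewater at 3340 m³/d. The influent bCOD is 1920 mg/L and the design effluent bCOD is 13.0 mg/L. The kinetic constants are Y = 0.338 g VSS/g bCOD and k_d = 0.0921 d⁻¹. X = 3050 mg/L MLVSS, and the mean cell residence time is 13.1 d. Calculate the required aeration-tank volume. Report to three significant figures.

V ≈ 4190 m³

Steady-state biomass mass balance: V·X·(1 + k_d·θ_c) = Y·Q·(S₀ − S)·θ_c, so V = 0.338 × 3340 × (1920 − 13.0) × 13.1 / [3050 × (1 + 0.0921 × 13.1)] = 2.82×10^7 / 6730 = 4191 m³.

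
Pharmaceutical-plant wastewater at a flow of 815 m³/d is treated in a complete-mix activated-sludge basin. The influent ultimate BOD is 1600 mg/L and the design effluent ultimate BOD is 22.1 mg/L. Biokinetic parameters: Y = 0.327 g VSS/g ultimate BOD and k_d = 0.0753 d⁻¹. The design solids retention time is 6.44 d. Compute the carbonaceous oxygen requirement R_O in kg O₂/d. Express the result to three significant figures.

R_O ≈ 884 kg O₂/d

The observed yield is Y_obs = Y/(1 + k_d·θ_c) = 0.327 / (1 + 0.0753 × 6.44) = 0.327 / 1.485 = 0.2202 g VSS per g ultimate BOD removed.
Mass of ultimate BOD removed per day: Q(S₀ − S) = 815 × 1578 g/m³ = 1286 kg/d.
Biomass synthesised: P_X = Y_obs × 1286 = 283.2 kg VSS/d.
Carbonaceous O₂ demand = substrate oxidised − cell-mass equivalent = 1286 − 1.42 × 283.2 = 883.9 kg O₂/d.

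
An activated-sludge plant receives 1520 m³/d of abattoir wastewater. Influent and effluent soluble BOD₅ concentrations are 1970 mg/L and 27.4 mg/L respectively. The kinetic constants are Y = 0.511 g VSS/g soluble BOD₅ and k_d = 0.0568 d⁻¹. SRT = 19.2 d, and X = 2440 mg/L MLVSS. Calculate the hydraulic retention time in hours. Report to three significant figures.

τ ≈ 89.7 h

Rearranging the biomass balance for a CMAS with decay, V = Y·Q·ΔS·θ_c / [X·(1+k_d θ_c)] = 0.511 × 1520 × (1970 − 27.4) × 19.2 / [2440 × (1 + 0.0568 × 19.2)] = 2.9×10^7 / 5101 = 5679 m³.
τ = V/Q = 5679/1520 = 3.736 d, or 89.67 h.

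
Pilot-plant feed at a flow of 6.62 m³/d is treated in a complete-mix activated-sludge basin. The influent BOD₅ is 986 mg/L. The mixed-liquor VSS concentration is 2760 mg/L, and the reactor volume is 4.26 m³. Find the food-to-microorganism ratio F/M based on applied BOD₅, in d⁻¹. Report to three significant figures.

F/M = applied load / biomass = Q·S₀/(V·X) = 6.62 × 986 / (4.260 × 2760) = 0.5552 d⁻¹.

F/M ≈ 0.555 d⁻¹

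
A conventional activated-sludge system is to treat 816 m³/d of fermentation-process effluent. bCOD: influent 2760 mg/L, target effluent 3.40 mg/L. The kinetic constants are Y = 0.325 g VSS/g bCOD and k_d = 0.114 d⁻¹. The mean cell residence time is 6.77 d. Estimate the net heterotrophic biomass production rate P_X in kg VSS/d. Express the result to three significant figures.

The observed yield is Y_obs = Y/(1 + k_d·θ_c) = 0.325 / (1 + 0.114 × 6.77) = 0.325 / 1.772 = 0.1834 g VSS per g bCOD removed.
Mass of bCOD removed per day: Q(S₀ − S) = 816 × 2757 g/m³ = 2249 kg/d.
Biomass produced: P_X = Y_obs·Q·ΔS = 0.1834 × 2249 ≈ 412.6 kg VSS/d.

P_X ≈ 413 kg VSS/d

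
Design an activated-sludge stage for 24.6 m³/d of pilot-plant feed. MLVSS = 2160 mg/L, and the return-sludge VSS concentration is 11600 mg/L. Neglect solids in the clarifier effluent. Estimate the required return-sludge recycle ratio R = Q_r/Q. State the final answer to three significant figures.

R ≈ 0.229

Mass balance around the secondary clarifier (neglecting effluent solids): R = X / (X_r − X) = 2160 / (11600 − 2160) = 0.2288.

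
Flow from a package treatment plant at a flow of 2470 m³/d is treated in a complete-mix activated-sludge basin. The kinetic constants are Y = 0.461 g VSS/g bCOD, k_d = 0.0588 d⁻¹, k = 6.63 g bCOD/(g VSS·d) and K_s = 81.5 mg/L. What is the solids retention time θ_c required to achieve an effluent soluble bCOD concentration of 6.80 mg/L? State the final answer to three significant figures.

Specific growth rate at S = 6.80 mg/L: μ = YkS/(K_s+S) = 0.461·6.63·6.80/(81.5+6.80) = 0.2354 d⁻¹.
1/θ_c = 0.2354 − 0.0588 = 0.1766 d⁻¹, so θ_c = 5.663 d.

θ_c ≈ 5.66 d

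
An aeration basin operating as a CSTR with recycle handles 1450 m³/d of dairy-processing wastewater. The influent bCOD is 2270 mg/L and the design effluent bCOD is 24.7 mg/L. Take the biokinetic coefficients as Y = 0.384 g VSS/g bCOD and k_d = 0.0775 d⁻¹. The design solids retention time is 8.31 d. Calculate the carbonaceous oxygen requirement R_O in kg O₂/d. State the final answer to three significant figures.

The observed yield is Y_obs = Y/(1 + k_d·θ_c) = 0.384 / (1 + 0.0775 × 8.31) = 0.384 / 1.644 = 0.2336 g VSS per g bCOD removed.
Q·(S₀ − S) = 1450 × (2270 − 24.7) × 10⁻³ = 3256 kg/d removed.
Net sludge production P_X = 0.2336 × 3256 = 760.4 kg VSS/d.
Carbonaceous O₂ demand = substrate oxidised − cell-mass equivalent = 3256 − 1.42 × 760.4 = 2176 kg O₂/d.

R_O ≈ 2180 kg O₂/d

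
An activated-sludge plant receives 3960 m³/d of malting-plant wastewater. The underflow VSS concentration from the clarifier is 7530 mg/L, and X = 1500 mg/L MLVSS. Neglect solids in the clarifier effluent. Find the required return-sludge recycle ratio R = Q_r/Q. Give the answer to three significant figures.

R ≈ 0.249

Mass balance around the secondary clarifier (neglecting effluent solids): R = X / (X_r − X) = 1500 / (7530 − 1500) = 0.2488.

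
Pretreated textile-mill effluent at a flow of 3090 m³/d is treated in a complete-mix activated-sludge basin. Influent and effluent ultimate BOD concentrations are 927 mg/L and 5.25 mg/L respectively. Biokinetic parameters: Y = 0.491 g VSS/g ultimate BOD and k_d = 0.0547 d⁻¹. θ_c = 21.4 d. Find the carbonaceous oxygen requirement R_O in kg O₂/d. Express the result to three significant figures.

R_O ≈ 1930 kg O₂/d

The observed yield is Y_obs = Y/(1 + k_d·θ_c) = 0.491 / (1 + 0.0547 × 21.4) = 0.491 / 2.171 = 0.2262 g VSS per g ultimate BOD removed.
ΔS = 927 − 5.25 = 921.8 mg/L, so the substrate removal rate is 3090 × 921.8/1000 = 2848 kg ultimate BOD/d.
Biomass synthesised: P_X = Y_obs × 2848 = 644.3 kg VSS/d.
Carbonaceous O₂ demand = substrate oxidised − cell-mass equivalent = 2848 − 1.42 × 644.3 = 1933 kg O₂/d.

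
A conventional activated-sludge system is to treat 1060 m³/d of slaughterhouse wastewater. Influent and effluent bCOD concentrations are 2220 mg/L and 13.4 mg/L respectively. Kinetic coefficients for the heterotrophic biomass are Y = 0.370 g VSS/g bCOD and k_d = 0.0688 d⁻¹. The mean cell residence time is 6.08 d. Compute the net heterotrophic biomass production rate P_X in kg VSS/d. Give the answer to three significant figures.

Correct the yield for decay: Y_obs = Y/(1 + k_d θ_c) = 0.370 / (1 + 0.0688 × 6.08) = 0.370 / 1.418 = 0.2609.
Q·(S₀ − S) = 1060 × (2220 − 13.4) × 10⁻³ = 2339 kg/d removed.
Biomass produced: P_X = Y_obs·Q·ΔS = 0.2609 × 2339 ≈ 610.2 kg VSS/d.

P_X ≈ 610 kg VSS/d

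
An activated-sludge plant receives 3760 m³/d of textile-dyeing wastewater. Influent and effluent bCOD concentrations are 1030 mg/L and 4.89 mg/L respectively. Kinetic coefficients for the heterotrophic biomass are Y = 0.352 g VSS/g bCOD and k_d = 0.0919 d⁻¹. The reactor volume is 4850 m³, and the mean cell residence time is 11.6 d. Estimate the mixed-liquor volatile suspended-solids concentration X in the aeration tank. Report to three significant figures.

X ≈ 1570 mg/L

Solving the biomass balance for X: X = Y Q (S₀−S) θ_c / [V (1+k_d θ_c)] = 0.352 × 3760 × (1030 − 4.89) × 11.6 / [4850 × (1 + 0.0919 × 11.6)] = 1571 mg/L.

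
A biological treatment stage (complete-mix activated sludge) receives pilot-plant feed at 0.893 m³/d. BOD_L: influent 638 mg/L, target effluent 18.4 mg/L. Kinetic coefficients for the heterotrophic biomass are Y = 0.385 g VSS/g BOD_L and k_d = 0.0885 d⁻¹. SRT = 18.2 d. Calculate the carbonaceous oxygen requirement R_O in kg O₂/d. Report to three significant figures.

R_O ≈ 0.437 kg O₂/d

Observed yield with endogenous decay: Y_obs = Y / (1 + k_d·θ_c) = 0.385 / (1 + 0.0885 × 18.2) = 0.385 / 2.611 = 0.1475 g VSS/g BOD_L.
Substrate removed = Q·(S₀ − S) = 0.893 m³/d × (638 − 18.4) g/m³ = 5.53×10^2 g/d = 0.5533 kg/d.
Biomass synthesised: P_X = Y_obs × 0.5533 = 0.08160 kg VSS/d.
R_O = Q·(S₀ − S) − 1.42·P_X = 0.5533 − 1.42 × 0.08160 = 0.4374 kg O₂/d.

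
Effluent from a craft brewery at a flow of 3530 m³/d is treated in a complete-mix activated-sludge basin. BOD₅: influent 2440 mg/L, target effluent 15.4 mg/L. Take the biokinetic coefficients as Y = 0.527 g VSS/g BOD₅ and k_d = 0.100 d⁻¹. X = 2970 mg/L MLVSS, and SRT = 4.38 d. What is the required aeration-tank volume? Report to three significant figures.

Steady-state biomass mass balance: V·X·(1 + k_d·θ_c) = Y·Q·(S₀ − S)·θ_c, so V = 0.527 × 3530 × (2440 − 15.4) × 4.38 / [2970 × (1 + 0.100 × 4.38)] = 1.98×10^7 / 4271 = 4626 m³.

V ≈ 4630 m³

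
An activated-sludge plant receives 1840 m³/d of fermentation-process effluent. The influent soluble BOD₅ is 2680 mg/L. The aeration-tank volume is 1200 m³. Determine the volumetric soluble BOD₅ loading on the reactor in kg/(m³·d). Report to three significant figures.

L_v ≈ 4.11 kg soluble BOD₅/(m³·d)

L_v = Q S₀ / V = 1840 × 2680 × 10⁻³ / 1200 = 4.109 kg/(m³·d).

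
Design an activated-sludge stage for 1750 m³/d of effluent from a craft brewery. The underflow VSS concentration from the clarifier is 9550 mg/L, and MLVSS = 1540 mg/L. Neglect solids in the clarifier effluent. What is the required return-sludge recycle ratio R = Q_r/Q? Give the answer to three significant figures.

Mass balance around the secondary clarifier (neglecting effluent solids): R = X / (X_r − X) = 1540 / (9550 − 1540) = 0.1923.

R ≈ 0.192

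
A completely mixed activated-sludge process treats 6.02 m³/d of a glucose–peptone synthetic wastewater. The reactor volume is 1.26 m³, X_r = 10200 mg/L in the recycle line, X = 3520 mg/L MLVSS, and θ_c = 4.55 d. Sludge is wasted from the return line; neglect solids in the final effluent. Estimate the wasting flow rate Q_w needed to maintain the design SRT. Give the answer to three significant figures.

θ_c = V·X/(Q_w·X_r) when wasting from the recycle, so Q_w = V·X/(θ_c·X_r) = 1.260 × 3520 / (4.55 × 10200) = 0.09557 m³/d.

Q_w ≈ 0.0956 m³/d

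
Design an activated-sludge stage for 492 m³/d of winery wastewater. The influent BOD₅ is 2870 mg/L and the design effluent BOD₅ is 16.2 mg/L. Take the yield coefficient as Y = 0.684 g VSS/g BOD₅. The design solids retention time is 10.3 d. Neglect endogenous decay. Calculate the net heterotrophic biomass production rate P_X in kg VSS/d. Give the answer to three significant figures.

P_X ≈ 960 kg VSS/d

Since k_d ≈ 0, Y_obs = Y = 0.684 g VSS/g BOD₅.
Substrate removed = Q·(S₀ − S) = 492 m³/d × (2870 − 16.2) g/m³ = 1.4×10^6 g/d = 1404 kg/d.
So the net sludge growth is P_X = 0.6840 × 1404 = 960.4 kg VSS/d.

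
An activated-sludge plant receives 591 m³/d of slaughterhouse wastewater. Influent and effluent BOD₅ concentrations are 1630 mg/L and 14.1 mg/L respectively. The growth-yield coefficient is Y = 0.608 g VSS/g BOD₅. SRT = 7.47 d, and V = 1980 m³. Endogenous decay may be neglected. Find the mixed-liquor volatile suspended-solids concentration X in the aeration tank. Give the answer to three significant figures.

Without decay, X = Y Q (S₀−S) θ_c / V = 0.608 × 591 × (1630 − 14.1) × 7.47 / 1980 = 2191 mg/L.

X ≈ 2190 mg/L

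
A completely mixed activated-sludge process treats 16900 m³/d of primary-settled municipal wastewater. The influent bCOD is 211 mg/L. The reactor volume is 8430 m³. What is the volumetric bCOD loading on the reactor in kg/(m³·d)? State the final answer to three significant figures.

L_v ≈ 0.423 kg bCOD/(m³·d)

Applied bCOD load per unit volume = Q·S₀/V = (16900 × 211/1000)/8430 = 0.4230 kg bCOD·m⁻³·d⁻¹.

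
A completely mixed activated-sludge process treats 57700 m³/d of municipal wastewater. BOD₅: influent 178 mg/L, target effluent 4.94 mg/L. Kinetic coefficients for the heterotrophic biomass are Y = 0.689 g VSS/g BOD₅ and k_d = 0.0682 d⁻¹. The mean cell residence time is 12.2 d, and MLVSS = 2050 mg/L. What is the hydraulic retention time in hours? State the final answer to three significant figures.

Steady-state biomass mass balance: V·X·(1 + k_d·θ_c) = Y·Q·(S₀ − S)·θ_c, so V = 0.689 × 57700 × (178 − 4.94) × 12.2 / [2050 × (1 + 0.0682 × 12.2)] = 8.39×10^7 / 3756 = 22349 m³.
τ = V/Q = 22349/57700 = 0.3873 d, or 9.296 h.

τ ≈ 9.30 h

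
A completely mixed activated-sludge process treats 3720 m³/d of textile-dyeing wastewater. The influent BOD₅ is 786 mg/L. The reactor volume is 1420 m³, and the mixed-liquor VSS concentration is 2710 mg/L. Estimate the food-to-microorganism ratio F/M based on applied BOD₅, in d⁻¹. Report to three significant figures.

Food-to-microorganism ratio F/M = Q S₀ / (V X) = 3720 × 786 / (1420 × 2710) = 0.7598 d⁻¹.

F/M ≈ 0.760 d⁻¹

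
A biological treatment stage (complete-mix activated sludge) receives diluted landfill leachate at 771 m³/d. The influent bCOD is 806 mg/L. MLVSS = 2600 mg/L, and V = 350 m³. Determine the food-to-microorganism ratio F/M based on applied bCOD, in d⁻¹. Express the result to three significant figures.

Food-to-microorganism ratio F/M = Q S₀ / (V X) = 771 × 806 / (350.0 × 2600) = 0.6829 d⁻¹.

F/M ≈ 0.683 d⁻¹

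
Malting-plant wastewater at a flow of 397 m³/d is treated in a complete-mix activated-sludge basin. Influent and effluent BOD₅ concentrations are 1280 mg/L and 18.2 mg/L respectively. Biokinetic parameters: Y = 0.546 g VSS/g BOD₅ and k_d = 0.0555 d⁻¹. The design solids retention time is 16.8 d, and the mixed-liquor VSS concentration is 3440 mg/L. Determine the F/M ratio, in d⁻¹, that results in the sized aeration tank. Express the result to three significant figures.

F/M ≈ 0.214 d⁻¹

Steady-state biomass mass balance: V·X·(1 + k_d·θ_c) = Y·Q·(S₀ − S)·θ_c, so V = 0.546 × 397 × (1280 − 18.2) × 16.8 / [3440 × (1 + 0.0555 × 16.8)] = 4.59×10^6 / 6647 = 691.2 m³.
Food-to-microorganism ratio F/M = Q S₀ / (V X) = 397 × 1280 / (691.2 × 3440) = 0.2137 d⁻¹.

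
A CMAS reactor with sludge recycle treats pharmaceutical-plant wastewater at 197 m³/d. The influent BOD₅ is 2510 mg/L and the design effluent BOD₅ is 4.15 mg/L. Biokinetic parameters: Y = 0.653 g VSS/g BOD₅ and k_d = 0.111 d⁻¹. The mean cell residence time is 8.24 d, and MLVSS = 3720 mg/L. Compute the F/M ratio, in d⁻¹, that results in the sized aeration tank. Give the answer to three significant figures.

F/M ≈ 0.356 d⁻¹

Rearranging the biomass balance for a CMAS with decay, V = Y·Q·ΔS·θ_c / [X·(1+k_d θ_c)] = 0.653 × 197 × (2510 − 4.15) × 8.24 / [3720 × (1 + 0.111 × 8.24)] = 2.66×10^6 / 7122 = 372.9 m³.
F/M = applied load / biomass = Q·S₀/(V·X) = 197 × 2510 / (372.9 × 3720) = 0.3564 d⁻¹.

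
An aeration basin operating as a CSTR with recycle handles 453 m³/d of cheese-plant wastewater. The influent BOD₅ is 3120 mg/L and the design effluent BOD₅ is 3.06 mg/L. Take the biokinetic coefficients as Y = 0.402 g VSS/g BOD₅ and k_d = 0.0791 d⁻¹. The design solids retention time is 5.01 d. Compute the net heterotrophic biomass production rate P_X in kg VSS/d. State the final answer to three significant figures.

P_X ≈ 407 kg VSS/d

Observed yield with endogenous decay: Y_obs = Y / (1 + k_d·θ_c) = 0.402 / (1 + 0.0791 × 5.01) = 0.402 / 1.396 = 0.2879 g VSS/g BOD₅.
Substrate removed = Q·(S₀ − S) = 453 m³/d × (3120 − 3.06) g/m³ = 1.41×10^6 g/d = 1412 kg/d.
Biomass produced: P_X = Y_obs·Q·ΔS = 0.2879 × 1412 ≈ 406.5 kg VSS/d.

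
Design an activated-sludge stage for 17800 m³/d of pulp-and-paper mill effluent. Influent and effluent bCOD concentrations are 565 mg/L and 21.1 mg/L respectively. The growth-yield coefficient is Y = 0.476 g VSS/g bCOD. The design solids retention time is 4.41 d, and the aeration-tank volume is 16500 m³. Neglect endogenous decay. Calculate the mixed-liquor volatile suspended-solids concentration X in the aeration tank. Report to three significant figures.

Without decay, X = Y Q (S₀−S) θ_c / V = 0.476 × 17800 × (565 − 21.1) × 4.41 / 16500 = 1232 mg/L.

X ≈ 1230 mg/L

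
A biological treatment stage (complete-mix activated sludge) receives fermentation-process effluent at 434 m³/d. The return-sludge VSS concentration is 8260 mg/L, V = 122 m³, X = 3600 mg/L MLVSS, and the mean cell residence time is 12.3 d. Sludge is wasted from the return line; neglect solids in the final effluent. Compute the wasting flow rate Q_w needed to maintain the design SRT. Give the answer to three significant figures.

Wasting from the return line (neglecting effluent solids): Q_w = V·X / (θ_c·X_r) = 122.0 × 3600 / (12.3 × 8260) = 4.323 m³/d.

Q_w ≈ 4.32 m³/d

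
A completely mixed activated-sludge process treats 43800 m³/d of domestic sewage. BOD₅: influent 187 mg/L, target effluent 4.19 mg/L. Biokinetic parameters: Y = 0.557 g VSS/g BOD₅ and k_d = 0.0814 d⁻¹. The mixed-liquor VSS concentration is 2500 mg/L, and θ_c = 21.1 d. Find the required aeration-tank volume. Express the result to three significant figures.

V ≈ 13900 m³

From the SRT design equation V = Y Q (S₀−S) θ_c / [X (1 + k_d θ_c)] = 0.557 × 43800 × (187 − 4.19) × 21.1 / [2500 × (1 + 0.0814 × 21.1)] = 9.41×10^7 / 6794 = 13851 m³.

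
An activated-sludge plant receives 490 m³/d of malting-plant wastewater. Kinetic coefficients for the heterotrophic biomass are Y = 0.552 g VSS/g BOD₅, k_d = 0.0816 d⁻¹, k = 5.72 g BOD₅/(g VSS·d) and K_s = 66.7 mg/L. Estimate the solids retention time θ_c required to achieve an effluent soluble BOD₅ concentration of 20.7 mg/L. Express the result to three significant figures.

From 1/θ_c = Y·k·S/(K_s + S) − k_d: Y·k·S/(K_s+S) = 0.552 × 5.72 × 20.7 / (66.7 + 20.7) = 0.7478 d⁻¹.
Then 1/θ_c = μ − k_d = 0.7478 − 0.0816 = 0.6662 d⁻¹, giving θ_c = 1.501 d.

θ_c ≈ 1.50 d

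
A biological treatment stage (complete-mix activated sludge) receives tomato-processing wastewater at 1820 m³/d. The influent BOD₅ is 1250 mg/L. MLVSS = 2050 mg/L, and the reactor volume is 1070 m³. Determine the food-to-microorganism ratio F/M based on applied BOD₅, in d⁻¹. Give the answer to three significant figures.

F/M ≈ 1.04 d⁻¹

F/M = applied load / biomass = Q·S₀/(V·X) = 1820 × 1250 / (1070 × 2050) = 1.037 d⁻¹.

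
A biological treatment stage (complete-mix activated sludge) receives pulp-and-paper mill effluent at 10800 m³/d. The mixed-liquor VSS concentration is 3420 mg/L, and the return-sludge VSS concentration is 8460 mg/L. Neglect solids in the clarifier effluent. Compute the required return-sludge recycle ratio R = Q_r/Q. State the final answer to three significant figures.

R = Q_r/Q = X/(X_r − X) = 3420 / (8460 − 3420) = 0.6786.

R ≈ 0.679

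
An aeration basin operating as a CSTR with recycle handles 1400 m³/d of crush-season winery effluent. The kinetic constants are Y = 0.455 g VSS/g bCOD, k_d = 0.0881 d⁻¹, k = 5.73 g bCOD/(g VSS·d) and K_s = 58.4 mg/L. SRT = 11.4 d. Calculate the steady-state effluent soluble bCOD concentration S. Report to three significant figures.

From the Monod/SRT balance for a CMAS, S = K_s·(1+k_d θ_c)/[θ_c·(Y k − k_d) − 1] = 58.4 × (1 + 0.0881 × 11.4) / [11.4 × (0.455 × 5.73 − 0.0881) − 1] = 117.1 / 27.72 = 4.223 mg/L.

S ≈ 4.22 mg/L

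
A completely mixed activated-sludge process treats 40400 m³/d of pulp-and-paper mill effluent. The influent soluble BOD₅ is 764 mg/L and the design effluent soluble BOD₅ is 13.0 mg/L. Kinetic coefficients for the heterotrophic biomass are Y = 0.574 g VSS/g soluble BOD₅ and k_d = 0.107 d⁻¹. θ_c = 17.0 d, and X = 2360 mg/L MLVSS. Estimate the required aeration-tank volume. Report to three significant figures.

From the SRT design equation V = Y Q (S₀−S) θ_c / [X (1 + k_d θ_c)] = 0.574 × 40400 × (764 − 13.0) × 17.0 / [2360 × (1 + 0.107 × 17.0)] = 2.96×10^8 / 6653 = 44502 m³.

V ≈ 44500 m³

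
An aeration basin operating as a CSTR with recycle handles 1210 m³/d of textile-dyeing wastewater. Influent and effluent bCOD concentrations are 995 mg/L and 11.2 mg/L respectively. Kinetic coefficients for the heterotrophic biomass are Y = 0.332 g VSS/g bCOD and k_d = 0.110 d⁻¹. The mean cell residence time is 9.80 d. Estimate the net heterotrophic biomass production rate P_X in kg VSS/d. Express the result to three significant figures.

Y_obs = Y / (1 + k_d θ_c) = 0.332 / (1 + 0.110 × 9.80) = 0.332 / 2.078 = 0.1598.
Q·(S₀ − S) = 1210 × (995 − 11.2) × 10⁻³ = 1190 kg/d removed.
So the net sludge growth is P_X = 0.1598 × 1190 = 190.2 kg VSS/d.

P_X ≈ 190 kg VSS/d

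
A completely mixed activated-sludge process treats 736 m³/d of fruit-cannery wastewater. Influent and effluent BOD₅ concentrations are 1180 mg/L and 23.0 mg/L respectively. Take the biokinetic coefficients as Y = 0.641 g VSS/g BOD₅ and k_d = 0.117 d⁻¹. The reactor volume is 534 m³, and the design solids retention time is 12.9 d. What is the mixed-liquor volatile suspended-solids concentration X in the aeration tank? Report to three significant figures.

X ≈ 5250 mg/L

X = Y·Q·ΔS·θ_c / [V·(1 + k_d θ_c)] = 0.641 × 736 × (1180 − 23.0) × 12.9 / [534 × (1 + 0.117 × 12.9)] = 5255 mg/L.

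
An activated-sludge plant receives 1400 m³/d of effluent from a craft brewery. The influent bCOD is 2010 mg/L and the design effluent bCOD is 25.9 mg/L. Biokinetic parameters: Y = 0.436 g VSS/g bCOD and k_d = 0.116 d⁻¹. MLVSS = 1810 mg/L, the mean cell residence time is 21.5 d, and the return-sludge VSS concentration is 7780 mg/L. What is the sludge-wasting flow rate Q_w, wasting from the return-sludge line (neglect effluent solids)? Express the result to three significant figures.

Rearranging the biomass balance for a CMAS with decay, V = Y·Q·ΔS·θ_c / [X·(1+k_d θ_c)] = 0.436 × 1400 × (2010 − 25.9) × 21.5 / [1810 × (1 + 0.116 × 21.5)] = 2.6×10^7 / 6324 = 4117 m³.
Wasting from the return line (neglecting effluent solids): Q_w = V·X / (θ_c·X_r) = 4117 × 1810 / (21.5 × 7780) = 44.55 m³/d.

Q_w ≈ 44.6 m³/d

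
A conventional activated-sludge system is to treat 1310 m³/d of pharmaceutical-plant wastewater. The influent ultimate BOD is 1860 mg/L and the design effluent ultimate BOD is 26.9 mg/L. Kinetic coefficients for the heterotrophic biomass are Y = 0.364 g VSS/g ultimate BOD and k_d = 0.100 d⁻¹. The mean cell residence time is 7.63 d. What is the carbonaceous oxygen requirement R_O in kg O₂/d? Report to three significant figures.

Correct the yield for decay: Y_obs = Y/(1 + k_d θ_c) = 0.364 / (1 + 0.100 × 7.63) = 0.364 / 1.763 = 0.2065.
ΔS = 1860 − 26.9 = 1833 mg/L, so the substrate removal rate is 1310 × 1833/1000 = 2401 kg ultimate BOD/d.
Net sludge production P_X = 0.2065 × 2401 = 495.8 kg VSS/d.
R_O = Q·(S₀ − S) − 1.42·P_X = 2401 − 1.42 × 495.8 = 1697 kg O₂/d.

R_O ≈ 1700 kg O₂/d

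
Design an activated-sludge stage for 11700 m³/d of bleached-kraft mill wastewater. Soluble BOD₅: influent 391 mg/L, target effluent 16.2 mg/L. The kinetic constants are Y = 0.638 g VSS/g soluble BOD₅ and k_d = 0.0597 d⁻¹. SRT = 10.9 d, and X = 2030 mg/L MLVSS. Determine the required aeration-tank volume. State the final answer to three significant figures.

V ≈ 9100 m³

From the SRT design equation V = Y Q (S₀−S) θ_c / [X (1 + k_d θ_c)] = 0.638 × 11700 × (391 − 16.2) × 10.9 / [2030 × (1 + 0.0597 × 10.9)] = 3.05×10^7 / 3351 = 9100 m³.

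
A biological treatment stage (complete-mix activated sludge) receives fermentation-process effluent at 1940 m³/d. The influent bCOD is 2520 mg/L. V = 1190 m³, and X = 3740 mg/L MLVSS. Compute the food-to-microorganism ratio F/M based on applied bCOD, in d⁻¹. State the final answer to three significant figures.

F/M = applied load / biomass = Q·S₀/(V·X) = 1940 × 2520 / (1190 × 3740) = 1.098 d⁻¹.

F/M ≈ 1.10 d⁻¹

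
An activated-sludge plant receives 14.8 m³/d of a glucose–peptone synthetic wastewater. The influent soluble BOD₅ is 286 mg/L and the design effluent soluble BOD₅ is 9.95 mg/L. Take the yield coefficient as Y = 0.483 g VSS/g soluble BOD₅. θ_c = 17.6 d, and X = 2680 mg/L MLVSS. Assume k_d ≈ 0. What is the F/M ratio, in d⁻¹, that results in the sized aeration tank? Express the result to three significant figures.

Biomass mass balance (decay neglected): V·X = Y·Q·(S₀ − S)·θ_c, so V = 0.483 × 14.8 × (286 − 9.95) × 17.6 / 2680 = 12.96 m³.
Food-to-microorganism ratio F/M = Q S₀ / (V X) = 14.8 × 286 / (12.96 × 2680) = 0.1219 d⁻¹.

F/M ≈ 0.122 d⁻¹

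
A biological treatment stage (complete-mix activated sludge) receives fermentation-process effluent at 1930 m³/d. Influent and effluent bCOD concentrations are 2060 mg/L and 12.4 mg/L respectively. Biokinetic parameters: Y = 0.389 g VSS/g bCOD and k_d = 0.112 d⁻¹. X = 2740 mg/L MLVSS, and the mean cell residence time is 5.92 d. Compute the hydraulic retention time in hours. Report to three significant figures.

τ ≈ 24.8 h

Rearranging the biomass balance for a CMAS with decay, V = Y·Q·ΔS·θ_c / [X·(1+k_d θ_c)] = 0.389 × 1930 × (2060 − 12.4) × 5.92 / [2740 × (1 + 0.112 × 5.92)] = 9.1×10^6 / 4557 = 1997 m³.
Hydraulic retention time τ = V/Q = 1997 / 1930 = 1.035 d = 24.84 h.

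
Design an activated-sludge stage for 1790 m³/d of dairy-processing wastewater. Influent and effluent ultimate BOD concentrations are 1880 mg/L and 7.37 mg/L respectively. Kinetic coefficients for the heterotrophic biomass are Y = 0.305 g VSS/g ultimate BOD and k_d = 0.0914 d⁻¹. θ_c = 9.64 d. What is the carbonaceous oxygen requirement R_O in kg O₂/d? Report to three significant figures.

R_O ≈ 2580 kg O₂/d

Correct the yield for decay: Y_obs = Y/(1 + k_d θ_c) = 0.305 / (1 + 0.0914 × 9.64) = 0.305 / 1.881 = 0.1621.
ΔS = 1880 − 7.37 = 1873 mg/L, so the substrate removal rate is 1790 × 1873/1000 = 3352 kg ultimate BOD/d.
Biomass synthesised: P_X = Y_obs × 3352 = 543.5 kg VSS/d.
R_O = Q·(S₀ − S) − 1.42·P_X = 3352 − 1.42 × 543.5 = 2580 kg O₂/d.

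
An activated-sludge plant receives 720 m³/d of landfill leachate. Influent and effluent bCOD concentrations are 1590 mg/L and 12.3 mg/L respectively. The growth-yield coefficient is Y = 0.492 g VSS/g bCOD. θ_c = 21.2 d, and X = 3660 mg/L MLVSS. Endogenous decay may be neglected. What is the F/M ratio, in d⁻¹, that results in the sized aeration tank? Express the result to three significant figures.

Biomass mass balance (decay neglected): V·X = Y·Q·(S₀ − S)·θ_c, so V = 0.492 × 720 × (1590 − 12.3) × 21.2 / 3660 = 3237 m³.
F/M = applied load / biomass = Q·S₀/(V·X) = 720 × 1590 / (3237 × 3660) = 0.09662 d⁻¹.

F/M ≈ 0.0966 d⁻¹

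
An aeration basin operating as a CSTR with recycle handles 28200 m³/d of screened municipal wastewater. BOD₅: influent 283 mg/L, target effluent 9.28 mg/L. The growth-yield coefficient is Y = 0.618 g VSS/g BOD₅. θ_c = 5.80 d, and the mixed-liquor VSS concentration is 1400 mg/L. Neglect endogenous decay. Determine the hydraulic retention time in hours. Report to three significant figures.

τ ≈ 16.8 h

Biomass mass balance (decay neglected): V·X = Y·Q·(S₀ − S)·θ_c, so V = 0.618 × 28200 × (283 − 9.28) × 5.80 / 1400 = 19763 m³.
τ = V/Q = 19763/28200 = 0.7008 d, or 16.82 h.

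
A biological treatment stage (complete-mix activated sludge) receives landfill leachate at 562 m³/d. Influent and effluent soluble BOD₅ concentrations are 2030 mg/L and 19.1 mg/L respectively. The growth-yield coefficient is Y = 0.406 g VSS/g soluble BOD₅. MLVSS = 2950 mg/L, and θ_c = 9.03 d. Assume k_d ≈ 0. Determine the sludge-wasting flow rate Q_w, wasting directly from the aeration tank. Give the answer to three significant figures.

Q_w ≈ 156 m³/d

With k_d = 0 the design equation reduces to V = Y Q (S₀−S) θ_c / X = 0.406 × 562 × (2030 − 19.1) × 9.03 / 2950 = 1404 m³.
Wasting from the aeration tank: Q_w = V / θ_c = 1404 / 9.03 = 155.5 m³/d.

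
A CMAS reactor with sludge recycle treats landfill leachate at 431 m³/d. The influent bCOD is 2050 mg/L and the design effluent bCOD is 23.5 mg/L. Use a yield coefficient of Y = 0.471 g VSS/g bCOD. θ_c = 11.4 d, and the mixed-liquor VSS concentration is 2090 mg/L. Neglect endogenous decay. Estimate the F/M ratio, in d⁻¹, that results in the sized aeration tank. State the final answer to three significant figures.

Biomass mass balance (decay neglected): V·X = Y·Q·(S₀ − S)·θ_c, so V = 0.471 × 431 × (2050 − 23.5) × 11.4 / 2090 = 2244 m³.
F/M = applied load / biomass = Q·S₀/(V·X) = 431 × 2050 / (2244 × 2090) = 0.1884 d⁻¹.

F/M ≈ 0.188 d⁻¹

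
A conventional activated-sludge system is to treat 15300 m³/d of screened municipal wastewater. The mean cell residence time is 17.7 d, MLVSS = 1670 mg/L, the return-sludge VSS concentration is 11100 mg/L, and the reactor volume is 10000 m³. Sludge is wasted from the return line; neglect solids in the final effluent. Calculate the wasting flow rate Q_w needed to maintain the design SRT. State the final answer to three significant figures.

Wasting from the return line (neglecting effluent solids): Q_w = V·X / (θ_c·X_r) = 10000 × 1670 / (17.7 × 11100) = 85.00 m³/d.

Q_w ≈ 85.0 m³/d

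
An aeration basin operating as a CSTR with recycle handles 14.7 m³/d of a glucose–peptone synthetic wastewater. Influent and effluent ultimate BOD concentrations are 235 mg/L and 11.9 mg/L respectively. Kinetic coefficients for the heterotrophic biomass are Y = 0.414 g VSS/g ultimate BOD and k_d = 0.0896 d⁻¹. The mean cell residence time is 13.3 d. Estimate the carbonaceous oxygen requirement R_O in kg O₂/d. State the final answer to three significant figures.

Correct the yield for decay: Y_obs = Y/(1 + k_d θ_c) = 0.414 / (1 + 0.0896 × 13.3) = 0.414 / 2.192 = 0.1889.
Mass of ultimate BOD removed per day: Q(S₀ − S) = 14.7 × 223.1 g/m³ = 3.280 kg/d.
P_X = Y_obs·Q·(S₀ − S) = 0.1889 × 3.280 = 0.6195 kg VSS/d.
R_O = Q·ΔS − 1.42 P_X = 3.280 − 0.8797 = 2.400 kg O₂/d.

R_O ≈ 2.40 kg O₂/d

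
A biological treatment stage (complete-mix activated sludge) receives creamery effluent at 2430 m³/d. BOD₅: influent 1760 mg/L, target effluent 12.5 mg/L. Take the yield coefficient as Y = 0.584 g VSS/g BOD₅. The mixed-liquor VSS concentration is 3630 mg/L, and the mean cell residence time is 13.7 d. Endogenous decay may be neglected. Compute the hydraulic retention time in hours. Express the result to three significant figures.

Biomass mass balance (decay neglected): V·X = Y·Q·(S₀ − S)·θ_c, so V = 0.584 × 2430 × (1760 − 12.5) × 13.7 / 3630 = 9359 m³.
Hydraulic retention time τ = V/Q = 9359 / 2430 = 3.852 d = 92.44 h.

τ ≈ 92.4 h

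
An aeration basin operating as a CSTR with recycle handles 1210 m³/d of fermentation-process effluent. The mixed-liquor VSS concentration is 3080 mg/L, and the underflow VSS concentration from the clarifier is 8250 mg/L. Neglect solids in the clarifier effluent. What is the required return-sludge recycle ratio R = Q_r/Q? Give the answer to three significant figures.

R ≈ 0.596

R = Q_r/Q = X/(X_r − X) = 3080 / (8250 − 3080) = 0.5957.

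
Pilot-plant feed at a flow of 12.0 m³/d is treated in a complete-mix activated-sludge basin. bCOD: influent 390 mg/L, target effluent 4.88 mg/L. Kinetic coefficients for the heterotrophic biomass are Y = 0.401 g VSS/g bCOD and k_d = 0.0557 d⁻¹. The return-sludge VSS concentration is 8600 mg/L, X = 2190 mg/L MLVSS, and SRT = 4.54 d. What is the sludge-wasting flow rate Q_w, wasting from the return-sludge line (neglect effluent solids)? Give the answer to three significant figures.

Steady-state biomass mass balance: V·X·(1 + k_d·θ_c) = Y·Q·(S₀ − S)·θ_c, so V = 0.401 × 12.0 × (390 − 4.88) × 4.54 / [2190 × (1 + 0.0557 × 4.54)] = 8.41×10^3 / 2744 = 3.066 m³.
Wasting from the return line (neglecting effluent solids): Q_w = V·X / (θ_c·X_r) = 3.066 × 2190 / (4.54 × 8600) = 0.1720 m³/d.

Q_w ≈ 0.172 m³/d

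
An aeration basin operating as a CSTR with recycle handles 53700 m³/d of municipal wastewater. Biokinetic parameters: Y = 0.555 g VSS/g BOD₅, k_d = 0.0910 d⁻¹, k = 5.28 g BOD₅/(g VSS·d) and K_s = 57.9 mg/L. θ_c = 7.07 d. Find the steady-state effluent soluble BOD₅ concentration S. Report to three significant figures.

S ≈ 4.99 mg/L

For a completely mixed reactor with recycle the Lawrence–McCarty relation gives S = K_s·(1 + k_d·θ_c) / [θ_c·(Y·k − k_d) − 1] = 57.9 × (1 + 0.0910 × 7.07) / [7.07 × (0.555 × 5.28 − 0.0910) − 1] = 95.15 / 19.07 = 4.988 mg/L.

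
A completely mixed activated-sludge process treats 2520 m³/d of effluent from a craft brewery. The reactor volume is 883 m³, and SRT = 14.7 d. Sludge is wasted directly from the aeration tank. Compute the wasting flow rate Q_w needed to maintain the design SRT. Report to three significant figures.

Wasting from the aeration tank: Q_w = V / θ_c = 883.0 / 14.7 = 60.07 m³/d.

Q_w ≈ 60.1 m³/d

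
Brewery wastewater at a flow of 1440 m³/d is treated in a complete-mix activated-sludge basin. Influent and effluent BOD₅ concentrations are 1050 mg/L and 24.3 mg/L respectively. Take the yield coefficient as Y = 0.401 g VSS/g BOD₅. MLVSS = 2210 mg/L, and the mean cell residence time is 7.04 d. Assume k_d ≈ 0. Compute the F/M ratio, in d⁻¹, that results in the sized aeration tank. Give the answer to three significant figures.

F/M ≈ 0.363 d⁻¹

Biomass mass balance (decay neglected): V·X = Y·Q·(S₀ − S)·θ_c, so V = 0.401 × 1440 × (1050 − 24.3) × 7.04 / 2210 = 1887 m³.
F/M = applied load / biomass = Q·S₀/(V·X) = 1440 × 1050 / (1887 × 2210) = 0.3626 d⁻¹.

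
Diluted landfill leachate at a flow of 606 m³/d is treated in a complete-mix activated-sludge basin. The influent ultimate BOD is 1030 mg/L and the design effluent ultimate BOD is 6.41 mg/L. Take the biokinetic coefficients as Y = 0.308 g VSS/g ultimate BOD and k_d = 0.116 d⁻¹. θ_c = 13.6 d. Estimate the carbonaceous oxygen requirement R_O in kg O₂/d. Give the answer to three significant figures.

R_O ≈ 515 kg O₂/d

Observed yield with endogenous decay: Y_obs = Y / (1 + k_d·θ_c) = 0.308 / (1 + 0.116 × 13.6) = 0.308 / 2.578 = 0.1195 g VSS/g ultimate BOD.
Substrate removed = Q·(S₀ − S) = 606 m³/d × (1030 − 6.41) g/m³ = 6.2×10^5 g/d = 620.3 kg/d.
Net sludge production P_X = 0.1195 × 620.3 = 74.12 kg VSS/d.
Carbonaceous O₂ demand = substrate oxidised − cell-mass equivalent = 620.3 − 1.42 × 74.12 = 515.0 kg O₂/d.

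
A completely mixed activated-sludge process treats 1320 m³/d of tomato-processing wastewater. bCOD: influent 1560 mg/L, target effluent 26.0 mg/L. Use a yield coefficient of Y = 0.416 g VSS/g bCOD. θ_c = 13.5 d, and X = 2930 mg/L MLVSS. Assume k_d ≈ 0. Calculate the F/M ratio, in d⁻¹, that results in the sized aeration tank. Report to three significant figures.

With k_d = 0 the design equation reduces to V = Y Q (S₀−S) θ_c / X = 0.416 × 1320 × (1560 − 26.0) × 13.5 / 2930 = 3881 m³.
F/M = applied load / biomass = Q·S₀/(V·X) = 1320 × 1560 / (3881 × 2930) = 0.1811 d⁻¹.

F/M ≈ 0.181 d⁻¹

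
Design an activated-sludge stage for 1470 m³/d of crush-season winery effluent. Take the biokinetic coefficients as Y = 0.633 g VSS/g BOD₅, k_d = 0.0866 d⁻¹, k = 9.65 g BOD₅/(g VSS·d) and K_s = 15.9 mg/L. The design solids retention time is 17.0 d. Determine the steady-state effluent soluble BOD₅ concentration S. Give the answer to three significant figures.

For a completely mixed reactor with recycle the Lawrence–McCarty relation gives S = K_s·(1 + k_d·θ_c) / [θ_c·(Y·k − k_d) − 1] = 15.9 × (1 + 0.0866 × 17.0) / [17.0 × (0.633 × 9.65 − 0.0866) − 1] = 39.31 / 101.4 = 0.3878 mg/L.

S ≈ 0.388 mg/L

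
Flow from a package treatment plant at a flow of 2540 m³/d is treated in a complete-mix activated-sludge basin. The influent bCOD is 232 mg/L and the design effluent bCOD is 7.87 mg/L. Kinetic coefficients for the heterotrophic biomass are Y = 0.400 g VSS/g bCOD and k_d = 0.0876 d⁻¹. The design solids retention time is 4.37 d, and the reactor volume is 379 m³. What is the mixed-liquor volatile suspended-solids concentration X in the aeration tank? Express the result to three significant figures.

From V·X·(1 + k_d·θ_c) = Y·Q·(S₀ − S)·θ_c: X = 0.400 × 2540 × (232 − 7.87) × 4.37 / [379 × (1 + 0.0876 × 4.37)] = 1899 mg/L.

X ≈ 1900 mg/L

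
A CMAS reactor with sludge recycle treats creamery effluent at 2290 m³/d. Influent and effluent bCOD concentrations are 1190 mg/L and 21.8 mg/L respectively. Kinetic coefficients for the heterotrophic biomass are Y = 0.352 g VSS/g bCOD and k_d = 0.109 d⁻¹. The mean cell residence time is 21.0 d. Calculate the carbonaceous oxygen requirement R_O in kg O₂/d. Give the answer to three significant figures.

R_O ≈ 2270 kg O₂/d

Correct the yield for decay: Y_obs = Y/(1 + k_d θ_c) = 0.352 / (1 + 0.109 × 21.0) = 0.352 / 3.289 = 0.1070.
Q·(S₀ − S) = 2290 × (1190 − 21.8) × 10⁻³ = 2675 kg/d removed.
P_X = Y_obs·Q·(S₀ − S) = 0.1070 × 2675 = 286.3 kg VSS/d.
Carbonaceous O₂ demand = substrate oxidised − cell-mass equivalent = 2675 − 1.42 × 286.3 = 2269 kg O₂/d.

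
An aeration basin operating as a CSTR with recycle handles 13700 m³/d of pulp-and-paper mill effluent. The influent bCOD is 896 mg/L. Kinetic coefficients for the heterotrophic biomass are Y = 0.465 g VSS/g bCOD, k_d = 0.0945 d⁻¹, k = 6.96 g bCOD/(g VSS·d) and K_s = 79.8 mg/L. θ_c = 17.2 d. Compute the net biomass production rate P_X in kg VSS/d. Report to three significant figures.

From the Monod/SRT balance for a CMAS, S = K_s·(1+k_d θ_c)/[θ_c·(Y k − k_d) − 1] = 79.8 × (1 + 0.0945 × 17.2) / [17.2 × (0.465 × 6.96 − 0.0945) − 1] = 209.5 / 53.04 = 3.950 mg/L.
Observed yield with endogenous decay: Y_obs = Y / (1 + k_d·θ_c) = 0.465 / (1 + 0.0945 × 17.2) = 0.465 / 2.625 = 0.1771 g VSS/g bCOD.
ΔS = 896 − 3.95 = 892.0 mg/L, so the substrate removal rate is 13700 × 892.0/1000 = 12221 kg bCOD/d.
Net biomass production P_X = Y_obs × Q·(S₀ − S) = 0.1771 × 12221 = 2165 kg VSS/d.

P_X ≈ 2160 kg VSS/d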